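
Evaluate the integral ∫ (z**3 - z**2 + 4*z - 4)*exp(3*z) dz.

Use integration by parts with u = z**3 - z**2 + 4*z - 4, dv = exp(3*z) dz, so v = exp(3*z)/3.
Apply parts 3 times (tabular method): alternate signs, differentiate u down to 0, integrate dv up.

(9*z**3 - 18*z**2 + 48*z - 52)*exp(3*z)/27 + C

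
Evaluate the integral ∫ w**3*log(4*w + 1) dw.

Use integration by parts with u = log(4*w + 1), dv = w**3 dw.
Then du = 4/(4*w + 1) dw and v = w**4/4.

w**4*log(4*w + 1)/4 - w**4/16 + w**3/48 - w**2/128 + w/256 - log(4*w + 1)/1024 + C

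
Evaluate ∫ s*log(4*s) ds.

s**2*(log(s) + 2*log(2))/2 - s**2/4 + C

Use integration by parts with u = log(4*s), dv = s ds.
Then du = 1/s ds and v = s**2/2.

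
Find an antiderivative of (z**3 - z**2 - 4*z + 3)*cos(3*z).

Use integration by parts with u = z**3 - z**2 - 4*z + 3, dv = cos(3*z) dz, so v = sin(3*z)/3.
Apply parts 3 times (tabular method): alternate signs, differentiate u down to 0, integrate dv up.

z**3*sin(3*z)/3 - z**2*sin(3*z)/3 + z**2*cos(3*z)/3 - 14*z*sin(3*z)/9 - 2*z*cos(3*z)/9 + 29*sin(3*z)/27 - 14*cos(3*z)/27 + C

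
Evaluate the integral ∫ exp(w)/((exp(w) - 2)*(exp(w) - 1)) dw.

Let u = e^w, du = e^w dw.
The integral becomes ∫ du/((u-2)(u-1)); decompose into partial fractions.

log(exp(w) - 2) - log(exp(w) - 1) + C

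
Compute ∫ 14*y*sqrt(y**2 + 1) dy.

14*(y**2 + 1)**(3/2)/3 + C

Let u = y**2 + 1, so du = (2*y) dy.
Rewriting, the integral becomes 7·∫ √u du = 7·(2/3)u^(3/2).
Substituting back, u = y**2 + 1.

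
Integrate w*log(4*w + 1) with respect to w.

w**2*log(4*w + 1)/2 - w**2/4 + w/8 - log(4*w + 1)/32 + C

Use integration by parts with u = log(4*w + 1), dv = w dw.
Then du = 4/(4*w + 1) dw and v = w**2/2.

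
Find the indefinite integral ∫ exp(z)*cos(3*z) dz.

Let I denote the integral. Integrate by parts with u = cos(3*z), dv = exp(z) dz, so v = exp(z): I = exp(z)*cos(3*z) + 3·∫ exp(z)*sin(3*z) dz.
Apply parts again with u = sin(3*z), dv = exp(z) dz: ∫ exp(z)*sin(3*z) dz = exp(z)*sin(3*z) − 3·I. Substituting back brings back I: I = 3*exp(z)*sin(3*z) + exp(z)*cos(3*z) − 9·I.
Solving for I: (1 + 9)·I equals the remaining terms, so I = (1/10)·(3*exp(z)*sin(3*z) + exp(z)*cos(3*z)).

3*exp(z)*sin(3*z)/10 + exp(z)*cos(3*z)/10 + C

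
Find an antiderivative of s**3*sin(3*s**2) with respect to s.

-s**2*cos(3*s**2)/6 + sin(3*s**2)/18 + C

Let u = s², du = 2s ds; rewrite as (1/2)∫ u^1·sin(3u) du.
Now integrate by parts 1 time.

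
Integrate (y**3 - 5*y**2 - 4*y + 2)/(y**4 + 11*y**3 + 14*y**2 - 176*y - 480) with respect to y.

-log(y - 4)/24 + 63*log(y + 4)/8 - 76*log(y + 5)/3 + 37*log(y + 6)/2 + C

Factor the denominator: (y - 4)*(y + 4)*(y + 5)*(y + 6).
Partial-fraction decomposition: 37/(2*(y + 6)) - 76/(3*(y + 5)) + 63/(8*(y + 4)) - 1/(24*(y - 4)).
Integrate each term: A/(y−a) contributes A·log|y−a|.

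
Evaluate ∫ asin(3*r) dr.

r*asin(3*r) + sqrt(-9*r**2 + 1)/3 + C

Use integration by parts with u = arcsin(3*r), dv = dr.
Then du = 3/sqrt(-9*r**2 + 1) dr.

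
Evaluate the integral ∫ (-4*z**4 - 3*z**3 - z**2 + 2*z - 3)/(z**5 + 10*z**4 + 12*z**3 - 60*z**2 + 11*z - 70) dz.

Factor the denominator: (z - 2)*(z + 5)*(z + 7)*(z**2 + 1).
Partial-fraction decomposition: -(34*z - 53)/(650*(z**2 + 1)) - 8641/(900*(z + 7)) + 309/(52*(z + 5)) - 13/(45*(z - 2)).
Integrate each term; A/(z−a) gives A·log|z−a|; the (Bz+D)/(z²+p²) term gives a log and an atan.

-13*log(z - 2)/45 + 309*log(z + 5)/52 - 8641*log(z + 7)/900 - 17*log(z**2 + 1)/650 + 53*atan(z)/650 + C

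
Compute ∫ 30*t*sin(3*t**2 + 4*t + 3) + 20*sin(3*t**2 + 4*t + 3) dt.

Let u = 3*t**2 + 4*t + 3, so du = (6*t + 4) dt.
Rewriting, the integral becomes 5·∫ sin(u) du = 5·-cos(u).
Substituting back, u = 3*t**2 + 4*t + 3.

-5*cos(3*t**2 + 4*t + 3) + C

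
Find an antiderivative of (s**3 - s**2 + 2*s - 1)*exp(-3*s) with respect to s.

Use integration by parts with u = s**3 - s**2 + 2*s - 1, dv = exp(-3*s) ds, so v = -exp(-3*s)/3.
Apply parts 3 times (tabular method): alternate signs, differentiate u down to 0, integrate dv up.

(-3*s**3 - 6*s + 1)*exp(-3*s)/9 + C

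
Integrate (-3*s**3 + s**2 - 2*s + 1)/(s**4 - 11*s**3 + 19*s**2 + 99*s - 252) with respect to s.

-331*log(s - 7)/40 + 61*log(s - 4)/7 - 77*log(s - 3)/24 - 97*log(s + 3)/420 + C

Factor the denominator: (s - 7)*(s - 4)*(s - 3)*(s + 3).
Partial-fraction decomposition: -97/(420*(s + 3)) - 77/(24*(s - 3)) + 61/(7*(s - 4)) - 331/(40*(s - 7)).
Integrate each term: A/(s−a) contributes A·log|s−a|.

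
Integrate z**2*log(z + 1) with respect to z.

Use integration by parts with u = log(z + 1), dv = z**2 dz.
Then du = 1/(z + 1) dz and v = z**3/3.

z**3*log(z + 1)/3 - z**3/9 + z**2/6 - z/3 + log(z + 1)/3 + C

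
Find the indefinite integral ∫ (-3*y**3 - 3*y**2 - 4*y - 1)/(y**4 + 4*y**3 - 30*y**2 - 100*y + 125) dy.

-471*log(y - 5)/400 + 11*log(y - 1)/144 - 1709*log(y + 5)/900 - 319/(60*y + 300) + C

Factor the denominator: (y - 5)*(y - 1)*(y + 5)**2.
Partial-fraction decomposition: -1709/(900*(y + 5)) + 319/(60*(y + 5)**2) + 11/(144*(y - 1)) - 471/(400*(y - 5)).
Integrate each term; A/(y−a) gives A·log|y−a|; A/(y−a)² gives −A/(y−a).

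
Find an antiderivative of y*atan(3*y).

Use integration by parts with u = arctan(3*y), dv = y dy.
Then du = 3/(9*y**2 + 1) dy.

y**2*atan(3*y)/2 - y/6 + atan(3*y)/18 + C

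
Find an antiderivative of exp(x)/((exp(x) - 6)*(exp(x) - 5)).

log(exp(x) - 6) - log(exp(x) - 5) + C

Let u = e^x, du = e^x dx.
The integral becomes ∫ du/((u-6)(u-5)); decompose into partial fractions.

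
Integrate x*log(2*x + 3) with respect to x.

Use integration by parts with u = log(2*x + 3), dv = x dx.
Then du = 2/(2*x + 3) dx and v = x**2/2.

x**2*log(2*x + 3)/2 - x**2/4 + 3*x/4 - 9*log(2*x + 3)/8 + C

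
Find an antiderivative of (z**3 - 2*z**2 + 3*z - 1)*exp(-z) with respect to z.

(-z**3 - z**2 - 5*z - 4)*exp(-z) + C

Use integration by parts with u = z**3 - 2*z**2 + 3*z - 1, dv = exp(-z) dz, so v = -exp(-z).
Apply parts 3 times (tabular method): alternate signs, differentiate u down to 0, integrate dv up.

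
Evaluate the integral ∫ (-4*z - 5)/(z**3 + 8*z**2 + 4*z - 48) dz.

-13*log(z - 2)/48 - 11*log(z + 4)/12 + 19*log(z + 6)/16 + C

Factor the denominator: (z - 2)*(z + 4)*(z + 6).
Partial-fraction decomposition: 19/(16*(z + 6)) - 11/(12*(z + 4)) - 13/(48*(z - 2)).
Integrate each term: A/(z−a) contributes A·log|z−a|.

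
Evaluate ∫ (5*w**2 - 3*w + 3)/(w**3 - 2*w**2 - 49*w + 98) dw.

227*log(w - 7)/70 - 17*log(w - 2)/45 + 269*log(w + 7)/126 + C

Factor the denominator: (w - 7)*(w - 2)*(w + 7).
Partial-fraction decomposition: 269/(126*(w + 7)) - 17/(45*(w - 2)) + 227/(70*(w - 7)).
Integrate each term: A/(w−a) contributes A·log|w−a|.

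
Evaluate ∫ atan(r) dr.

r*atan(r) - log(r**2 + 1)/2 + C

Use integration by parts with u = arctan(r), dv = dr.
Then du = 1/(r**2 + 1) dr.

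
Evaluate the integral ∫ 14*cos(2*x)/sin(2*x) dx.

Let u = sin(2*x), so du = (2*cos(2*x)) dx.
Rewriting, the integral becomes 7·∫ 1/u du = 7·log(u).
Substituting back, u = sin(2*x).

7*log(sin(2*x)) + C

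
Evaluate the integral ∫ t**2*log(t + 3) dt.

Use integration by parts with u = log(t + 3), dv = t**2 dt.
Then du = 1/(t + 3) dt and v = t**3/3.

t**3*log(t + 3)/3 - t**3/9 + t**2/2 - 3*t + 9*log(t + 3) + C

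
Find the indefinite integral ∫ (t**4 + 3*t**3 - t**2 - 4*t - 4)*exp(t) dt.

Use integration by parts with u = t**4 + 3*t**3 - t**2 - 4*t - 4, dv = exp(t) dt, so v = exp(t).
Apply parts 4 times (tabular method): alternate signs, differentiate u down to 0, integrate dv up.

(t**4 - t**3 + 2*t**2 - 8*t + 4)*exp(t) + C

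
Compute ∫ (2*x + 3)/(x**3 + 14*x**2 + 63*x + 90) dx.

Factor the denominator: (x + 3)*(x + 5)*(x + 6).
Partial-fraction decomposition: -3/(x + 6) + 7/(2*(x + 5)) - 1/(2*(x + 3)).
Integrate each term: A/(x−a) contributes A·log|x−a|.

-log(x + 3)/2 + 7*log(x + 5)/2 - 3*log(x + 6) + C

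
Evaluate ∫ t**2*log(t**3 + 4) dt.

Let u = t**3 + 4, so du = (3*t**2) dt.
The integral becomes (1/3)·∫ log(u) du; integrate by parts with u′=log(u), dv′=du.

t**3*log(t**3 + 4)/3 - t**3/3 + 4*log(t**3 + 4)/3 + C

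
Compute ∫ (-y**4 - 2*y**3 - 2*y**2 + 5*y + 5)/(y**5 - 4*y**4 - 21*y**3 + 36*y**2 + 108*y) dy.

Factor the denominator: y*(y - 6)*(y - 3)*(y + 2)*(y + 3).
Partial-fraction decomposition: -55/(162*(y + 3)) + 13/(80*(y + 2)) + 133/(270*(y - 3)) - 1765/(1296*(y - 6)) + 5/(108*y).
Integrate each term: A/(y−a) contributes A·log|y−a|.

5*log(y)/108 - 1765*log(y - 6)/1296 + 133*log(y - 3)/270 + 13*log(y + 2)/80 - 55*log(y + 3)/162 + C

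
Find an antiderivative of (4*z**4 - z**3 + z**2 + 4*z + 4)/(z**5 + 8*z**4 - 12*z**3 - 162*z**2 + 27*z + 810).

Factor the denominator: (z - 3)**2*(z + 3)*(z + 5)*(z + 6).
Partial-fraction decomposition: 5416/(243*(z + 6)) - 1317/(64*(z + 5)) + 44/(27*(z + 3)) + 10271/(15552*(z - 3)) + 161/(216*(z - 3)**2).
Integrate each term; A/(z−a) gives A·log|z−a|; A/(z−a)² gives −A/(z−a).

10271*log(z - 3)/15552 + 44*log(z + 3)/27 - 1317*log(z + 5)/64 + 5416*log(z + 6)/243 - 161/(216*z - 648) + C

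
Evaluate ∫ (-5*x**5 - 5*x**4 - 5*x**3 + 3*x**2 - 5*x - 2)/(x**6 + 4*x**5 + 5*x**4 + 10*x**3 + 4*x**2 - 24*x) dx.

log(x)/12 - 19*log(x - 1)/60 + 35*log(x + 2)/12 - 985*log(x + 3)/156 - 89*log(x**2 + 4)/130 + 287*atan(x/2)/260 + C

Factor the denominator: x*(x - 1)*(x + 2)*(x + 3)*(x**2 + 4).
Partial-fraction decomposition: -(178*x - 287)/(130*(x**2 + 4)) - 985/(156*(x + 3)) + 35/(12*(x + 2)) - 19/(60*(x - 1)) + 1/(12*x).
Integrate each term; A/(x−a) gives A·log|x−a|; the (Bx+D)/(x²+p²) term gives a log and an atan.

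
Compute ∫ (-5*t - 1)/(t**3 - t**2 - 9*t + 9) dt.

Factor the denominator: (t - 3)*(t - 1)*(t + 3).
Partial-fraction decomposition: 7/(12*(t + 3)) + 3/(4*(t - 1)) - 4/(3*(t - 3)).
Integrate each term: A/(t−a) contributes A·log|t−a|.

-4*log(t - 3)/3 + 3*log(t - 1)/4 + 7*log(t + 3)/12 + C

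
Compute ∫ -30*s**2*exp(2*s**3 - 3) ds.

-5*exp(2*s**3 - 3) + C

Let u = 2*s**3 - 3, so du = (6*s**2) ds.
Rewriting, the integral becomes -5·∫ e^u du = -5·e^u.
Substituting back, u = 2*s**3 - 3.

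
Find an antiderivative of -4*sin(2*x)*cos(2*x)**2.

2*cos(2*x)**3/3 + C

Let u = cos(2*x), so du = (-2*sin(2*x)) dx.
Rewriting, the integral becomes 2·∫ u^2 du = 2·u^3/3.
Substituting back, u = cos(2*x).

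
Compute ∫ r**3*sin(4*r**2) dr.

Let u = r², du = 2r dr; rewrite as (1/2)∫ u^1·sin(4u) du.
Now integrate by parts 1 time.

-r**2*cos(4*r**2)/8 + sin(4*r**2)/32 + C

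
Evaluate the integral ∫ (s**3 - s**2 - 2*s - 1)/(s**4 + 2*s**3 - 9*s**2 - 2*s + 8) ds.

Factor the denominator: (s - 2)*(s - 1)*(s + 1)*(s + 4).
Partial-fraction decomposition: 73/(90*(s + 4)) - 1/(18*(s + 1)) + 3/(10*(s - 1)) - 1/(18*(s - 2)).
Integrate each term: A/(s−a) contributes A·log|s−a|.

3*log(s - 1)/10 + 73*log(s + 4)/90 - log(s**2 - s - 2)/18 + C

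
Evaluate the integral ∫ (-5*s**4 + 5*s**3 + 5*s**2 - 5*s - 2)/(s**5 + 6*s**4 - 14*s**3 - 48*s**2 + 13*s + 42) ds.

-121*log(s - 3)/200 + log(s - 1)/48 - log(s + 1)/24 + 92*log(s + 2)/75 - 6721*log(s + 7)/1200 + C

Factor the denominator: (s - 3)*(s - 1)*(s + 1)*(s + 2)*(s + 7).
Partial-fraction decomposition: -6721/(1200*(s + 7)) + 92/(75*(s + 2)) - 1/(24*(s + 1)) + 1/(48*(s - 1)) - 121/(200*(s - 3)).
Integrate each term: A/(s−a) contributes A·log|s−a|.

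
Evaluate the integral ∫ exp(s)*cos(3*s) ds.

Let I denote the integral. Integrate by parts with u = cos(3*s), dv = exp(s) ds, so v = exp(s): I = exp(s)*cos(3*s) + 3·∫ exp(s)*sin(3*s) ds.
Apply parts again with u = sin(3*s), dv = exp(s) ds: ∫ exp(s)*sin(3*s) ds = exp(s)*sin(3*s) − 3·I. Substituting back brings back I: I = 3*exp(s)*sin(3*s) + exp(s)*cos(3*s) − 9·I.
Solving for I: (1 + 9)·I equals the remaining terms, so I = (1/10)·(3*exp(s)*sin(3*s) + exp(s)*cos(3*s)).

3*exp(s)*sin(3*s)/10 + exp(s)*cos(3*s)/10 + C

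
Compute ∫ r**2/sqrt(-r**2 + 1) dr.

Substitute r = sin(θ), so dr = cos(θ) dθ and the radical becomes sqrt(-r**2 + 1) = cos(θ) by the Pythagorean identity.
Integrate the resulting trig expression in θ, then back-substitute θ = asin(r), sin(θ) = r, cos(θ) = sqrt(-r**2 + 1) (absorbing any constant into C).

-r*sqrt(-r**2 + 1)/2 + asin(r)/2 + C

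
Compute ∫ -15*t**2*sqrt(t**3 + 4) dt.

-10*(t**3 + 4)**(3/2)/3 + C

Let u = t**3 + 4, so du = (3*t**2) dt.
Rewriting, the integral becomes -5·∫ √u du = -5·(2/3)u^(3/2).
Substituting back, u = t**3 + 4.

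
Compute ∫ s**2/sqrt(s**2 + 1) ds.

Substitute s = tan(θ), so ds = sec(θ)^2 dθ and the radical becomes sqrt(s**2 + 1) = sec(θ) by the Pythagorean identity.
Integrate the resulting trig expression in θ, then back-substitute tan(θ) = s, sec(θ) = sqrt(s**2 + 1) (absorbing any constant into C).

s*sqrt(s**2 + 1)/2 - log(s + sqrt(s**2 + 1))/2 + C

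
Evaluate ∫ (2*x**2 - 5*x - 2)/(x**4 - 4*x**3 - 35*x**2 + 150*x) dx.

Factor the denominator: x*(x - 5)**2*(x + 6).
Partial-fraction decomposition: -50/(363*(x + 6)) + 457/(3025*(x - 5)) + 23/(55*(x - 5)**2) - 1/(75*x).
Integrate each term; A/(x−a) gives A·log|x−a|; A/(x−a)² gives −A/(x−a).

-log(x)/75 + 457*log(x - 5)/3025 - 50*log(x + 6)/363 - 23/(55*x - 275) + C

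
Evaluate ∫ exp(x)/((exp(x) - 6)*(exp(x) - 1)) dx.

Let u = e^x, du = e^x dx.
The integral becomes ∫ du/((u-6)(u-1)); decompose into partial fractions.

log(exp(x) - 6)/5 - log(exp(x) - 1)/5 + C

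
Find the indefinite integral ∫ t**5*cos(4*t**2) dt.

t**4*sin(4*t**2)/8 + t**2*cos(4*t**2)/16 - sin(4*t**2)/64 + C

Let u = t², du = 2t dt; rewrite as (1/2)∫ u^2·cos(4u) du.
Now integrate by parts 2 times.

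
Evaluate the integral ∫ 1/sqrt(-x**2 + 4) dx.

Substitute x = 2·sin(θ), so dx = 2·cos(θ) dθ and the radical becomes sqrt(-x**2 + 4) = 2·cos(θ) by the Pythagorean identity.
Integrate the resulting trig expression in θ, then back-substitute θ = asin(x/2), sin(θ) = x/2, cos(θ) = sqrt(-x**2 + 4)/2 (absorbing any constant into C).

asin(x/2) + C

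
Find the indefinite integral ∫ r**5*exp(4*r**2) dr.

(8*r**4 - 4*r**2 + 1)*exp(4*r**2)/64 + C

Let u = r², du = 2r dr; rewrite as (1/2)∫ u^2·exp(4u) du.
Now integrate by parts 2 times.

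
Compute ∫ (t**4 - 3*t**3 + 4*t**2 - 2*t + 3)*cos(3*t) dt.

t**4*sin(3*t)/3 - t**3*sin(3*t) + 4*t**3*cos(3*t)/9 + 8*t**2*sin(3*t)/9 - t**2*cos(3*t) + 16*t*cos(3*t)/27 + 65*sin(3*t)/81 + C

Use integration by parts with u = t**4 - 3*t**3 + 4*t**2 - 2*t + 3, dv = cos(3*t) dt, so v = sin(3*t)/3.
Apply parts 4 times (tabular method): alternate signs, differentiate u down to 0, integrate dv up.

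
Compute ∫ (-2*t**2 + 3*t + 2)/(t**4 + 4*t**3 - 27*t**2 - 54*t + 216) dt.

-65*log(t - 3)/567 - 3*log(t + 4)/7 + 44*log(t + 6)/81 + 1/(9*t - 27) + C

Factor the denominator: (t - 3)**2*(t + 4)*(t + 6).
Partial-fraction decomposition: 44/(81*(t + 6)) - 3/(7*(t + 4)) - 65/(567*(t - 3)) - 1/(9*(t - 3)**2).
Integrate each term; A/(t−a) gives A·log|t−a|; A/(t−a)² gives −A/(t−a).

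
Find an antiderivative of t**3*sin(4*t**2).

Let u = t², du = 2t dt; rewrite as (1/2)∫ u^1·sin(4u) du.
Now integrate by parts 1 time.

-t**2*cos(4*t**2)/8 + sin(4*t**2)/32 + C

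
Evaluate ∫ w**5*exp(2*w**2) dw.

(2*w**4 - 2*w**2 + 1)*exp(2*w**2)/8 + C

Let u = w², du = 2w dw; rewrite as (1/2)∫ u^2·exp(2u) du.
Now integrate by parts 2 times.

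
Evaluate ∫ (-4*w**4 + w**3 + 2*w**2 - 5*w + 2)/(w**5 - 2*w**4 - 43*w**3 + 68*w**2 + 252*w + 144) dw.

-1231*log(w - 6)/294 + 473*log(w - 4)/250 + 74*log(w + 1)/1225 - 662*log(w + 6)/375 - 4/(175*w + 175) + C

Factor the denominator: (w - 6)*(w - 4)*(w + 1)**2*(w + 6).
Partial-fraction decomposition: -662/(375*(w + 6)) + 74/(1225*(w + 1)) + 4/(175*(w + 1)**2) + 473/(250*(w - 4)) - 1231/(294*(w - 6)).
Integrate each term; A/(w−a) gives A·log|w−a|; A/(w−a)² gives −A/(w−a).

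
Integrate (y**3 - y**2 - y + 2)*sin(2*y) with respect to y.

Use integration by parts with u = y**3 - y**2 - y + 2, dv = sin(2*y) dy, so v = -cos(2*y)/2.
Apply parts 3 times (tabular method): alternate signs, differentiate u down to 0, integrate dv up.

-y**3*cos(2*y)/2 + 3*y**2*sin(2*y)/4 + y**2*cos(2*y)/2 - y*sin(2*y)/2 + 5*y*cos(2*y)/4 - 5*sin(2*y)/8 - 5*cos(2*y)/4 + C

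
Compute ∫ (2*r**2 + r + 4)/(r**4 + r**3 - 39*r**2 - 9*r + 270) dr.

Factor the denominator: (r - 5)*(r - 3)*(r + 3)*(r + 6).
Partial-fraction decomposition: -70/(297*(r + 6)) + 19/(144*(r + 3)) - 25/(108*(r - 3)) + 59/(176*(r - 5)).
Integrate each term: A/(r−a) contributes A·log|r−a|.

59*log(r - 5)/176 - 25*log(r - 3)/108 + 19*log(r + 3)/144 - 70*log(r + 6)/297 + C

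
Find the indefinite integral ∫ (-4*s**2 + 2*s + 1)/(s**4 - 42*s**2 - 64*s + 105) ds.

Factor the denominator: (s - 7)*(s - 1)*(s + 3)*(s + 5).
Partial-fraction decomposition: 109/(144*(s + 5)) - 41/(80*(s + 3)) + 1/(144*(s - 1)) - 181/(720*(s - 7)).
Integrate each term: A/(s−a) contributes A·log|s−a|.

-181*log(s - 7)/720 + log(s - 1)/144 - 41*log(s + 3)/80 + 109*log(s + 5)/144 + C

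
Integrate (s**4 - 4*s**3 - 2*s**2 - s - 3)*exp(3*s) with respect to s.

Use integration by parts with u = s**4 - 4*s**3 - 2*s**2 - s - 3, dv = exp(3*s) ds, so v = exp(3*s)/3.
Apply parts 4 times (tabular method): alternate signs, differentiate u down to 0, integrate dv up.

(27*s**4 - 144*s**3 + 90*s**2 - 87*s - 52)*exp(3*s)/81 + C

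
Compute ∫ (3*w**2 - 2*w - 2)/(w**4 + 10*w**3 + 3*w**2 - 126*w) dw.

log(w)/63 + 19*log(w - 3)/270 + 59*log(w + 6)/27 - 159*log(w + 7)/70 + C

Factor the denominator: w*(w - 3)*(w + 6)*(w + 7).
Partial-fraction decomposition: -159/(70*(w + 7)) + 59/(27*(w + 6)) + 19/(270*(w - 3)) + 1/(63*w).
Integrate each term: A/(w−a) contributes A·log|w−a|.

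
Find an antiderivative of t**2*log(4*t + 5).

Use integration by parts with u = log(4*t + 5), dv = t**2 dt.
Then du = 4/(4*t + 5) dt and v = t**3/3.

t**3*log(4*t + 5)/3 - t**3/9 + 5*t**2/24 - 25*t/48 + 125*log(4*t + 5)/192 + C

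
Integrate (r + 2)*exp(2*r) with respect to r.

Use integration by parts with u = r + 2, dv = exp(2*r) dr, so v = exp(2*r)/2.
Apply parts 1 times (tabular method): alternate signs, differentiate u down to 0, integrate dv up.

(2*r + 3)*exp(2*r)/4 + C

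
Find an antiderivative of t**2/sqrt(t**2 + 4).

t*sqrt(t**2 + 4)/2 - 2*log(t + sqrt(t**2 + 4)) + C

Substitute t = 2·tan(θ), so dt = 2·sec(θ)^2 dθ and the radical becomes sqrt(t**2 + 4) = 2·sec(θ) by the Pythagorean identity.
Integrate the resulting trig expression in θ, then back-substitute tan(θ) = t/2, sec(θ) = sqrt(t**2 + 4)/2 (absorbing any constant into C).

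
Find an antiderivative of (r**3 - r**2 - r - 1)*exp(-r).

(-r**3 - 2*r**2 - 3*r - 2)*exp(-r) + C

Use integration by parts with u = r**3 - r**2 - r - 1, dv = exp(-r) dr, so v = -exp(-r).
Apply parts 3 times (tabular method): alternate signs, differentiate u down to 0, integrate dv up.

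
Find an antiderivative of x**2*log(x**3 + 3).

Let u = x**3 + 3, so du = (3*x**2) dx.
The integral becomes (1/3)·∫ log(u) du; integrate by parts with u′=log(u), dv′=du.

x**3*log(x**3 + 3)/3 - x**3/3 + log(x**3 + 3) + C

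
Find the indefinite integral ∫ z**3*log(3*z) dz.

z**4*(log(z) + log(3))/4 - z**4/16 + C

Use integration by parts with u = log(3*z), dv = z**3 dz.
Then du = 1/z dz and v = z**4/4.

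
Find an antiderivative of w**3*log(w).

w**4*log(w)/4 - w**4/16 + C

Use integration by parts with u = log(w), dv = w**3 dw.
Then du = 1/w dw and v = w**4/4.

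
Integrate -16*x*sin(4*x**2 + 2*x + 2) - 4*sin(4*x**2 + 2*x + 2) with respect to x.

Let u = 4*x**2 + 2*x + 2, so du = (8*x + 2) dx.
Rewriting, the integral becomes -2·∫ sin(u) du = -2·-cos(u).
Substituting back, u = 4*x**2 + 2*x + 2.

2*cos(4*x**2 + 2*x + 2) + C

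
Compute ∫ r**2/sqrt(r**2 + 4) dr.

r*sqrt(r**2 + 4)/2 - 2*log(r + sqrt(r**2 + 4)) + C

Substitute r = 2·tan(θ), so dr = 2·sec(θ)^2 dθ and the radical becomes sqrt(r**2 + 4) = 2·sec(θ) by the Pythagorean identity.
Integrate the resulting trig expression in θ, then back-substitute tan(θ) = r/2, sec(θ) = sqrt(r**2 + 4)/2 (absorbing any constant into C).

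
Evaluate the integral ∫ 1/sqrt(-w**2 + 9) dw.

asin(w/3) + C

Substitute w = 3·sin(θ), so dw = 3·cos(θ) dθ and the radical becomes sqrt(-w**2 + 9) = 3·cos(θ) by the Pythagorean identity.
Integrate the resulting trig expression in θ, then back-substitute θ = asin(w/3), sin(θ) = w/3, cos(θ) = sqrt(-w**2 + 9)/3 (absorbing any constant into C).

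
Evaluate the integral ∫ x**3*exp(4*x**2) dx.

Let u = x², du = 2x dx; rewrite as (1/2)∫ u^1·exp(4u) du.
Now integrate by parts 1 time.

(4*x**2 - 1)*exp(4*x**2)/32 + C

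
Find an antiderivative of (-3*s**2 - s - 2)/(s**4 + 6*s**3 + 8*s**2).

Factor the denominator: s**2*(s + 2)*(s + 4).
Partial-fraction decomposition: 23/(16*(s + 4)) - 3/(2*(s + 2)) + 1/(16*s) - 1/(4*s**2).
Integrate each term; A/(s−a) gives A·log|s−a|; A/(s−a)² gives −A/(s−a).

log(s)/16 - 3*log(s + 2)/2 + 23*log(s + 4)/16 + 1/(4*s) + C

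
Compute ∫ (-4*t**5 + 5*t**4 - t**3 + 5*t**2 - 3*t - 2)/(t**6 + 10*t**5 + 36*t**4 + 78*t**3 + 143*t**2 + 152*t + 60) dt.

-77*log(t + 1)/50 + 14*log(t + 3) - 993*log(t + 5)/58 + 479*log(t**2 + 4)/1450 - 197*atan(t/2)/725 - 2/(5*t + 5) + C

Factor the denominator: (t + 1)**2*(t + 3)*(t + 5)*(t**2 + 4).
Partial-fraction decomposition: (479*t - 394)/(725*(t**2 + 4)) - 993/(58*(t + 5)) + 14/(t + 3) - 77/(50*(t + 1)) + 2/(5*(t + 1)**2).
Integrate each term; A/(t−a) gives A·log|t−a|; the (Bt+D)/(t²+p²) term gives a log and an atan.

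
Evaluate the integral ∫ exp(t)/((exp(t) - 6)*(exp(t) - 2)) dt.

Let u = e^t, du = e^t dt.
The integral becomes ∫ du/((u-2)(u-6)); decompose into partial fractions.

log(exp(t) - 6)/4 - log(exp(t) - 2)/4 + C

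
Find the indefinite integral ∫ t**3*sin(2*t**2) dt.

-t**2*cos(2*t**2)/4 + sin(2*t**2)/8 + C

Let u = t², du = 2t dt; rewrite as (1/2)∫ u^1·sin(2u) du.
Now integrate by parts 1 time.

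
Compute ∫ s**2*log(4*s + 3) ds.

Use integration by parts with u = log(4*s + 3), dv = s**2 ds.
Then du = 4/(4*s + 3) ds and v = s**3/3.

s**3*log(4*s + 3)/3 - s**3/9 + s**2/8 - 3*s/16 + 9*log(4*s + 3)/64 + C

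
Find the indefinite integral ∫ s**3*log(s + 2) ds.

Use integration by parts with u = log(s + 2), dv = s**3 ds.
Then du = 1/(s + 2) ds and v = s**4/4.

s**4*log(s + 2)/4 - s**4/16 + s**3/6 - s**2/2 + 2*s - 4*log(s + 2) + C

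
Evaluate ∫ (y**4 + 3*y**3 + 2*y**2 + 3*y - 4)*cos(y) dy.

Use integration by parts with u = y**4 + 3*y**3 + 2*y**2 + 3*y - 4, dv = cos(y) dy, so v = sin(y).
Apply parts 4 times (tabular method): alternate signs, differentiate u down to 0, integrate dv up.

y**4*sin(y) + 3*y**3*sin(y) + 4*y**3*cos(y) - 10*y**2*sin(y) + 9*y**2*cos(y) - 15*y*sin(y) - 20*y*cos(y) + 16*sin(y) - 15*cos(y) + C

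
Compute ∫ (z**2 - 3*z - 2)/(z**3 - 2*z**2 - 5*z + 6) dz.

-log(z - 3)/5 + 2*log(z - 1)/3 + 8*log(z + 2)/15 + C

Factor the denominator: (z - 3)*(z - 1)*(z + 2).
Partial-fraction decomposition: 8/(15*(z + 2)) + 2/(3*(z - 1)) - 1/(5*(z - 3)).
Integrate each term: A/(z−a) contributes A·log|z−a|.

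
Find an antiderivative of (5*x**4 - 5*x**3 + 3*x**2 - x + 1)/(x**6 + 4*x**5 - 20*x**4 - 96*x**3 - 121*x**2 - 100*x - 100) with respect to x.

2571*log(x - 5)/12740 + 211*log(x + 2)/147 - 1277*log(x + 5)/780 - atan(x)/26 + 9/(7*x + 14) + C

Factor the denominator: (x - 5)*(x + 2)**2*(x + 5)*(x**2 + 1).
Partial-fraction decomposition: -1/(26*(x**2 + 1)) - 1277/(780*(x + 5)) + 211/(147*(x + 2)) - 9/(7*(x + 2)**2) + 2571/(12740*(x - 5)).
Integrate each term; A/(x−a) gives A·log|x−a|; the (Bx+D)/(x²+p²) term gives a log and an atan.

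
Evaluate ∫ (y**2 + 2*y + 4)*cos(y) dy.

y**2*sin(y) + 2*y*sin(y) + 2*y*cos(y) + 2*sin(y) + 2*cos(y) + C

Use integration by parts with u = y**2 + 2*y + 4, dv = cos(y) dy, so v = sin(y).
Apply parts 2 times (tabular method): alternate signs, differentiate u down to 0, integrate dv up.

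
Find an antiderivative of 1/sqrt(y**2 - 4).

Substitute y = 2·sec(θ), so dy = 2·sec(θ)*tan(θ) dθ and the radical becomes sqrt(y**2 - 4) = 2·tan(θ) by the Pythagorean identity.
Integrate the resulting trig expression in θ, then back-substitute sec(θ) = y/2, tan(θ) = sqrt(y**2 - 4)/2 (absorbing any constant into C).

log(y + sqrt(y**2 - 4)) + C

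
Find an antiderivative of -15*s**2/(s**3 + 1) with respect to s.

Let u = s**3 + 1, so du = (3*s**2) ds.
Rewriting, the integral becomes -5·∫ 1/u du = -5·log(u).
Substituting back, u = s**3 + 1.

-5*log(s**3 + 1) + C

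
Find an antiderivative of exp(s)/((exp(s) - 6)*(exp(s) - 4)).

Let u = e^s, du = e^s ds.
The integral becomes ∫ du/((u-4)(u-6)); decompose into partial fractions.

log(exp(s) - 6)/2 - log(exp(s) - 4)/2 + C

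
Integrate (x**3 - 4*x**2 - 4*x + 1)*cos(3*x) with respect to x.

x**3*sin(3*x)/3 - 4*x**2*sin(3*x)/3 + x**2*cos(3*x)/3 - 14*x*sin(3*x)/9 - 8*x*cos(3*x)/9 + 17*sin(3*x)/27 - 14*cos(3*x)/27 + C

Use integration by parts with u = x**3 - 4*x**2 - 4*x + 1, dv = cos(3*x) dx, so v = sin(3*x)/3.
Apply parts 3 times (tabular method): alternate signs, differentiate u down to 0, integrate dv up.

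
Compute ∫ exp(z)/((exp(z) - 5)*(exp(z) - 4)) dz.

log(exp(z) - 5) - log(exp(z) - 4) + C

Let u = e^z, du = e^z dz.
The integral becomes ∫ du/((u-5)(u-4)); decompose into partial fractions.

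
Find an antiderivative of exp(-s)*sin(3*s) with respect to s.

-exp(-s)*sin(3*s)/10 - 3*exp(-s)*cos(3*s)/10 + C

Let I denote the integral. Integrate by parts with u = sin(3*s), dv = exp(-s) ds, so v = -exp(-s): I = -exp(-s)*sin(3*s) + 3·∫ exp(-s)*cos(3*s) ds.
Apply parts again with u = cos(3*s), dv = exp(-s) ds: ∫ exp(-s)*cos(3*s) ds = -exp(-s)*cos(3*s) − 3·I. Substituting back brings back I: I = -exp(-s)*sin(3*s) - 3*exp(-s)*cos(3*s) − 9·I.
Solving for I: (1 + 9)·I equals the remaining terms, so I = (1/10)·(-exp(-s)*sin(3*s) - 3*exp(-s)*cos(3*s)).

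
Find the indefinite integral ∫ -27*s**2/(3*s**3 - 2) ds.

-3*log(3*s**3 - 2) + C

Let u = 3*s**3 - 2, so du = (9*s**2) ds.
Rewriting, the integral becomes -3·∫ 1/u du = -3·log(u).
Substituting back, u = 3*s**3 - 2.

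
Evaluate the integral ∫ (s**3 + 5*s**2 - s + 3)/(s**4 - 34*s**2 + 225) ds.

Factor the denominator: (s - 5)*(s - 3)*(s + 3)*(s + 5).
Partial-fraction decomposition: -1/(20*(s + 5)) + 1/(4*(s + 3)) - 3/(4*(s - 3)) + 31/(20*(s - 5)).
Integrate each term: A/(s−a) contributes A·log|s−a|.

31*log(s - 5)/20 - 3*log(s - 3)/4 + log(s + 3)/4 - log(s + 5)/20 + C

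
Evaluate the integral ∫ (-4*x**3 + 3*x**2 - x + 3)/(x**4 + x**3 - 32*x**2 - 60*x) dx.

Factor the denominator: x*(x - 6)*(x + 2)*(x + 5).
Partial-fraction decomposition: -53/(15*(x + 5)) + 49/(48*(x + 2)) - 23/(16*(x - 6)) - 1/(20*x).
Integrate each term: A/(x−a) contributes A·log|x−a|.

-log(x)/20 - 23*log(x - 6)/16 + 49*log(x + 2)/48 - 53*log(x + 5)/15 + C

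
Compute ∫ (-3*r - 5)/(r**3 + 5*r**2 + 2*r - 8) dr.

-8*log(r - 1)/15 - log(r + 2)/6 + 7*log(r + 4)/10 + C

Factor the denominator: (r - 1)*(r + 2)*(r + 4).
Partial-fraction decomposition: 7/(10*(r + 4)) - 1/(6*(r + 2)) - 8/(15*(r - 1)).
Integrate each term: A/(r−a) contributes A·log|r−a|.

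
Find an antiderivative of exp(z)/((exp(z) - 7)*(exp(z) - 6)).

log(exp(z) - 7) - log(exp(z) - 6) + C

Let u = e^z, du = e^z dz.
The integral becomes ∫ du/((u-7)(u-6)); decompose into partial fractions.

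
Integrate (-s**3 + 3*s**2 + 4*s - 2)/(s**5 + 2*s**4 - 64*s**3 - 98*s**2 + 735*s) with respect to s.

-2*log(s)/735 - 85*log(s - 7)/2352 - log(s - 3)/96 - 89*log(s + 5)/480 + 23*log(s + 7)/98 + C

Factor the denominator: s*(s - 7)*(s - 3)*(s + 5)*(s + 7).
Partial-fraction decomposition: 23/(98*(s + 7)) - 89/(480*(s + 5)) - 1/(96*(s - 3)) - 85/(2352*(s - 7)) - 2/(735*s).
Integrate each term: A/(s−a) contributes A·log|s−a|.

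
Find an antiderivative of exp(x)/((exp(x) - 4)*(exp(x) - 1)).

log(exp(x) - 4)/3 - log(exp(x) - 1)/3 + C

Let u = e^x, du = e^x dx.
The integral becomes ∫ du/((u-1)(u-4)); decompose into partial fractions.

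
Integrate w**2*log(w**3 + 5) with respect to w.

Let u = w**3 + 5, so du = (3*w**2) dw.
The integral becomes (1/3)·∫ log(u) du; integrate by parts with u′=log(u), dv′=du.

w**3*log(w**3 + 5)/3 - w**3/3 + 5*log(w**3 + 5)/3 + C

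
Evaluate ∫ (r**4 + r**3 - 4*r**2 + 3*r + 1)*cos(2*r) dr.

r**4*sin(2*r)/2 + r**3*sin(2*r)/2 + r**3*cos(2*r) - 7*r**2*sin(2*r)/2 + 3*r**2*cos(2*r)/4 + 3*r*sin(2*r)/4 - 7*r*cos(2*r)/2 + 9*sin(2*r)/4 + 3*cos(2*r)/8 + C

Use integration by parts with u = r**4 + r**3 - 4*r**2 + 3*r + 1, dv = cos(2*r) dr, so v = sin(2*r)/2.
Apply parts 4 times (tabular method): alternate signs, differentiate u down to 0, integrate dv up.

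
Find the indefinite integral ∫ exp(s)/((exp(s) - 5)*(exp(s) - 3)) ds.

log(exp(s) - 5)/2 - log(exp(s) - 3)/2 + C

Let u = e^s, du = e^s ds.
The integral becomes ∫ du/((u-5)(u-3)); decompose into partial fractions.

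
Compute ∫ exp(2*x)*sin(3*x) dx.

2*exp(2*x)*sin(3*x)/13 - 3*exp(2*x)*cos(3*x)/13 + C

Let I denote the integral. Integrate by parts with u = sin(3*x), dv = exp(2*x) dx, so v = exp(2*x)/2: I = exp(2*x)*sin(3*x)/2 − (3/2)·∫ exp(2*x)*cos(3*x) dx.
Apply parts again with u = cos(3*x), dv = exp(2*x) dx: ∫ exp(2*x)*cos(3*x) dx = exp(2*x)*cos(3*x)/2 + (3/2)·I. Substituting back brings back I: I = exp(2*x)*sin(3*x)/2 - 3*exp(2*x)*cos(3*x)/4 − (9/4)·I.
Solving for I: (1 + 9/4)·I equals the remaining terms, so I = (4/13)·(exp(2*x)*sin(3*x)/2 - 3*exp(2*x)*cos(3*x)/4).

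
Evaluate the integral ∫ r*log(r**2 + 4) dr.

r**2*log(r**2 + 4)/2 - r**2/2 + 2*log(r**2 + 4) + C

Let u = r**2 + 4, so du = (2*r) dr.
The integral becomes (1/2)·∫ log(u) du; integrate by parts with u′=log(u), dv′=du.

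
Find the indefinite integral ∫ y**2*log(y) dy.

y**3*log(y)/3 - y**3/9 + C

Use integration by parts with u = log(y), dv = y**2 dy.
Then du = 1/y dy and v = y**3/3.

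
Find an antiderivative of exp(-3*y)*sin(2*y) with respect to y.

-3*exp(-3*y)*sin(2*y)/13 - 2*exp(-3*y)*cos(2*y)/13 + C

Let I denote the integral. Integrate by parts with u = sin(2*y), dv = exp(-3*y) dy, so v = -exp(-3*y)/3: I = -exp(-3*y)*sin(2*y)/3 + (2/3)·∫ exp(-3*y)*cos(2*y) dy.
Apply parts again with u = cos(2*y), dv = exp(-3*y) dy: ∫ exp(-3*y)*cos(2*y) dy = -exp(-3*y)*cos(2*y)/3 − (2/3)·I. Substituting back brings back I: I = -exp(-3*y)*sin(2*y)/3 - 2*exp(-3*y)*cos(2*y)/9 − (4/9)·I.
Solving for I: (1 + 4/9)·I equals the remaining terms, so I = (9/13)·(-exp(-3*y)*sin(2*y)/3 - 2*exp(-3*y)*cos(2*y)/9).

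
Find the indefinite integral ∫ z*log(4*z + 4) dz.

Use integration by parts with u = log(4*z + 4), dv = z dz.
Then du = 4/(4*z + 4) dz and v = z**2/2.

z**2*log(4*z + 4)/2 - z**2/4 + z/2 - log(z + 1)/2 + C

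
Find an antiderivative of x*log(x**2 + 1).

Let u = x**2 + 1, so du = (2*x) dx.
The integral becomes (1/2)·∫ log(u) du; integrate by parts with u′=log(u), dv′=du.

x**2*log(x**2 + 1)/2 - x**2/2 + log(x**2 + 1)/2 + C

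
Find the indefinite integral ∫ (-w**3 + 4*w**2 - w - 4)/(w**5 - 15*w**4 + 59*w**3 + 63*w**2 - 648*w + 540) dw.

Factor the denominator: (w - 6)**2*(w - 5)*(w - 1)*(w + 3).
Partial-fraction decomposition: 31/(1296*(w + 3)) + 1/(200*(w - 1)) - 17/(16*(w - 5)) + 2093/(2025*(w - 6)) - 82/(45*(w - 6)**2).
Integrate each term; A/(w−a) gives A·log|w−a|; A/(w−a)² gives −A/(w−a).

2093*log(w - 6)/2025 - 17*log(w - 5)/16 + log(w - 1)/200 + 31*log(w + 3)/1296 + 82/(45*w - 270) + C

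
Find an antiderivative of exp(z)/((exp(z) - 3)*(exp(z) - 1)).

Let u = e^z, du = e^z dz.
The integral becomes ∫ du/((u-1)(u-3)); decompose into partial fractions.

log(exp(z) - 3)/2 - log(exp(z) - 1)/2 + C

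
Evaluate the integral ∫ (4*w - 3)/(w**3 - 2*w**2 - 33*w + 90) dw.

17*log(w - 5)/22 - log(w - 3)/2 - 3*log(w + 6)/11 + C

Factor the denominator: (w - 5)*(w - 3)*(w + 6).
Partial-fraction decomposition: -3/(11*(w + 6)) - 1/(2*(w - 3)) + 17/(22*(w - 5)).
Integrate each term: A/(w−a) contributes A·log|w−a|.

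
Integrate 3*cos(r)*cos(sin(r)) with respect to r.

Let u = sin(r), so du = (cos(r)) dr.
Rewriting, the integral becomes 3·∫ cos(u) du = 3·sin(u).
Substituting back, u = sin(r).

3*sin(sin(r)) + C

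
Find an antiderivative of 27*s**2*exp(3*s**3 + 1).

Let u = 3*s**3 + 1, so du = (9*s**2) ds.
Rewriting, the integral becomes 3·∫ e^u du = 3·e^u.
Substituting back, u = 3*s**3 + 1.

3*exp(3*s**3 + 1) + C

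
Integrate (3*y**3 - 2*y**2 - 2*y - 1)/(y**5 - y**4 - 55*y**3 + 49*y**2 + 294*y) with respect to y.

Factor the denominator: y*(y - 7)*(y - 3)*(y + 2)*(y + 7).
Partial-fraction decomposition: -557/(2450*(y + 7)) + 29/(450*(y + 2)) - 7/(75*(y - 3)) + 229/(882*(y - 7)) - 1/(294*y).
Integrate each term: A/(y−a) contributes A·log|y−a|.

-log(y)/294 + 229*log(y - 7)/882 - 7*log(y - 3)/75 + 29*log(y + 2)/450 - 557*log(y + 7)/2450 + C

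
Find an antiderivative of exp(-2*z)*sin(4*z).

-exp(-2*z)*sin(4*z)/10 - exp(-2*z)*cos(4*z)/5 + C

Let I denote the integral. Integrate by parts with u = sin(4*z), dv = exp(-2*z) dz, so v = -exp(-2*z)/2: I = -exp(-2*z)*sin(4*z)/2 + 2·∫ exp(-2*z)*cos(4*z) dz.
Apply parts again with u = cos(4*z), dv = exp(-2*z) dz: ∫ exp(-2*z)*cos(4*z) dz = -exp(-2*z)*cos(4*z)/2 − 2·I. Substituting back brings back I: I = -exp(-2*z)*sin(4*z)/2 - exp(-2*z)*cos(4*z) − 4·I.
Solving for I: (1 + 4)·I equals the remaining terms, so I = (1/5)·(-exp(-2*z)*sin(4*z)/2 - exp(-2*z)*cos(4*z)).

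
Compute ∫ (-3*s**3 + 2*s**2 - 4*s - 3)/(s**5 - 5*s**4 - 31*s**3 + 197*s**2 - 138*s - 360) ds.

Factor the denominator: (s - 5)*(s - 4)*(s - 3)*(s + 1)*(s + 6).
Partial-fraction decomposition: 247/(1650*(s + 6)) - 1/(100*(s + 1)) - 13/(12*(s - 3)) + 179/(50*(s - 4)) - 29/(11*(s - 5)).
Integrate each term: A/(s−a) contributes A·log|s−a|.

-29*log(s - 5)/11 + 179*log(s - 4)/50 - 13*log(s - 3)/12 - log(s + 1)/100 + 247*log(s + 6)/1650 + C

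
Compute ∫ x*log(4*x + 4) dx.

x**2*log(4*x + 4)/2 - x**2/4 + x/2 - log(x + 1)/2 + C

Use integration by parts with u = log(4*x + 4), dv = x dx.
Then du = 4/(4*x + 4) dx and v = x**2/2.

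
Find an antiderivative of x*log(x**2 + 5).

x**2*log(x**2 + 5)/2 - x**2/2 + 5*log(x**2 + 5)/2 + C

Let u = x**2 + 5, so du = (2*x) dx.
The integral becomes (1/2)·∫ log(u) du; integrate by parts with u′=log(u), dv′=du.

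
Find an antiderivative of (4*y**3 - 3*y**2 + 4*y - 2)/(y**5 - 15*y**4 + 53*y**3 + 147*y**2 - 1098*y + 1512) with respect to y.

Factor the denominator: (y - 7)*(y - 6)*(y - 3)**2*(y + 4).
Partial-fraction decomposition: -23/(385*(y + 4)) + 1609/(1008*(y - 3)) + 13/(12*(y - 3)**2) - 389/(45*(y - 6)) + 1251/(176*(y - 7)).
Integrate each term; A/(y−a) gives A·log|y−a|; A/(y−a)² gives −A/(y−a).

1251*log(y - 7)/176 - 389*log(y - 6)/45 + 1609*log(y - 3)/1008 - 23*log(y + 4)/385 - 13/(12*y - 36) + C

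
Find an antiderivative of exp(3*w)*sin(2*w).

Let I denote the integral. Integrate by parts with u = sin(2*w), dv = exp(3*w) dw, so v = exp(3*w)/3: I = exp(3*w)*sin(2*w)/3 − (2/3)·∫ exp(3*w)*cos(2*w) dw.
Apply parts again with u = cos(2*w), dv = exp(3*w) dw: ∫ exp(3*w)*cos(2*w) dw = exp(3*w)*cos(2*w)/3 + (2/3)·I. Substituting back brings back I: I = exp(3*w)*sin(2*w)/3 - 2*exp(3*w)*cos(2*w)/9 − (4/9)·I.
Solving for I: (1 + 4/9)·I equals the remaining terms, so I = (9/13)·(exp(3*w)*sin(2*w)/3 - 2*exp(3*w)*cos(2*w)/9).

3*exp(3*w)*sin(2*w)/13 - 2*exp(3*w)*cos(2*w)/13 + C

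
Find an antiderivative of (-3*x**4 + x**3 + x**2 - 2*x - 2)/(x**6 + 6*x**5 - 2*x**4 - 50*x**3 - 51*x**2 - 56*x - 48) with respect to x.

-43*log(x - 3)/392 + log(x + 1)/24 + 4654*log(x + 4)/42483 - 6*log(x**2 + 1)/289 + 45*atan(x)/578 + 270/(119*x + 476) + C

Factor the denominator: (x - 3)*(x + 1)*(x + 4)**2*(x**2 + 1).
Partial-fraction decomposition: -3*(8*x - 15)/(578*(x**2 + 1)) + 4654/(42483*(x + 4)) - 270/(119*(x + 4)**2) + 1/(24*(x + 1)) - 43/(392*(x - 3)).
Integrate each term; A/(x−a) gives A·log|x−a|; the (Bx+D)/(x²+p²) term gives a log and an atan.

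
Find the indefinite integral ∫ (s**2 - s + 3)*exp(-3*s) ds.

Use integration by parts with u = s**2 - s + 3, dv = exp(-3*s) ds, so v = -exp(-3*s)/3.
Apply parts 2 times (tabular method): alternate signs, differentiate u down to 0, integrate dv up.

(-9*s**2 + 3*s - 26)*exp(-3*s)/27 + C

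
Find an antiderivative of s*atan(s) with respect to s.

Use integration by parts with u = arctan(s), dv = s ds.
Then du = 1/(s**2 + 1) ds.

s**2*atan(s)/2 - s/2 + atan(s)/2 + C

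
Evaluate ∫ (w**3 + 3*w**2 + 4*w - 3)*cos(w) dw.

Use integration by parts with u = w**3 + 3*w**2 + 4*w - 3, dv = cos(w) dw, so v = sin(w).
Apply parts 3 times (tabular method): alternate signs, differentiate u down to 0, integrate dv up.

w**3*sin(w) + 3*w**2*sin(w) + 3*w**2*cos(w) - 2*w*sin(w) + 6*w*cos(w) - 9*sin(w) - 2*cos(w) + C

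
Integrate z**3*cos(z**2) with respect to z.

z**2*sin(z**2)/2 + cos(z**2)/2 + C

Let u = z², du = 2z dz; rewrite as (1/2)∫ u^1·cos(1u) du.
Now integrate by parts 1 time.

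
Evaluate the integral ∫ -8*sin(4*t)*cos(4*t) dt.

Let u = sin(4*t), so du = (4*cos(4*t)) dt.
Rewriting, the integral becomes -2·∫ u^1 du = -2·u^2/2.
Substituting back, u = sin(4*t).

-sin(4*t)**2 + C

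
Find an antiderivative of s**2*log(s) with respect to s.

Use integration by parts with u = log(s), dv = s**2 ds.
Then du = 1/s ds and v = s**3/3.

s**3*log(s)/3 - s**3/9 + C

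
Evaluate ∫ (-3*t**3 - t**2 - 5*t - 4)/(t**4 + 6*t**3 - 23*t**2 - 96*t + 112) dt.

-29*log(t - 4)/33 + 13*log(t - 1)/120 + 8*log(t + 4)/5 - 337*log(t + 7)/88 + C

Factor the denominator: (t - 4)*(t - 1)*(t + 4)*(t + 7).
Partial-fraction decomposition: -337/(88*(t + 7)) + 8/(5*(t + 4)) + 13/(120*(t - 1)) - 29/(33*(t - 4)).
Integrate each term: A/(t−a) contributes A·log|t−a|.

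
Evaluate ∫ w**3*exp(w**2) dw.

(w**2 - 1)*exp(w**2)/2 + C

Let u = w², du = 2w dw; rewrite as (1/2)∫ u^1·exp(1u) du.
Now integrate by parts 1 time.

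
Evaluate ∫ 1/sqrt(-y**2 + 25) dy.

Substitute y = 5·sin(θ), so dy = 5·cos(θ) dθ and the radical becomes sqrt(-y**2 + 25) = 5·cos(θ) by the Pythagorean identity.
Integrate the resulting trig expression in θ, then back-substitute θ = asin(y/5), sin(θ) = y/5, cos(θ) = sqrt(-y**2 + 25)/5 (absorbing any constant into C).

asin(y/5) + C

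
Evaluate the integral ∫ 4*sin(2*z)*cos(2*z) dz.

Let u = cos(2*z), so du = (-2*sin(2*z)) dz.
Rewriting, the integral becomes -2·∫ u^1 du = -2·u^2/2.
Substituting back, u = cos(2*z).

-cos(2*z)**2 + C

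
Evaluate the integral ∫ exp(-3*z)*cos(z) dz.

Let I denote the integral. Integrate by parts with u = cos(z), dv = exp(-3*z) dz, so v = -exp(-3*z)/3: I = -exp(-3*z)*cos(z)/3 − (1/3)·∫ exp(-3*z)*sin(z) dz.
Apply parts again with u = sin(z), dv = exp(-3*z) dz: ∫ exp(-3*z)*sin(z) dz = -exp(-3*z)*sin(z)/3 + (1/3)·I. Substituting back brings back I: I = exp(-3*z)*sin(z)/9 - exp(-3*z)*cos(z)/3 − (1/9)·I.
Solving for I: (1 + 1/9)·I equals the remaining terms, so I = (9/10)·(exp(-3*z)*sin(z)/9 - exp(-3*z)*cos(z)/3).

exp(-3*z)*sin(z)/10 - 3*exp(-3*z)*cos(z)/10 + C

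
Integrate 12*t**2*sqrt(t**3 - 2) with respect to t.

Let u = t**3 - 2, so du = (3*t**2) dt.
Rewriting, the integral becomes 4·∫ √u du = 4·(2/3)u^(3/2).
Substituting back, u = t**3 - 2.

8*(t**3 - 2)**(3/2)/3 + C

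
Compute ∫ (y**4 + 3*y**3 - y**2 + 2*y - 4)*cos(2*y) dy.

Use integration by parts with u = y**4 + 3*y**3 - y**2 + 2*y - 4, dv = cos(2*y) dy, so v = sin(2*y)/2.
Apply parts 4 times (tabular method): alternate signs, differentiate u down to 0, integrate dv up.

y**4*sin(2*y)/2 + 3*y**3*sin(2*y)/2 + y**3*cos(2*y) - 2*y**2*sin(2*y) + 9*y**2*cos(2*y)/4 - 5*y*sin(2*y)/4 - 2*y*cos(2*y) - sin(2*y) - 5*cos(2*y)/8 + C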